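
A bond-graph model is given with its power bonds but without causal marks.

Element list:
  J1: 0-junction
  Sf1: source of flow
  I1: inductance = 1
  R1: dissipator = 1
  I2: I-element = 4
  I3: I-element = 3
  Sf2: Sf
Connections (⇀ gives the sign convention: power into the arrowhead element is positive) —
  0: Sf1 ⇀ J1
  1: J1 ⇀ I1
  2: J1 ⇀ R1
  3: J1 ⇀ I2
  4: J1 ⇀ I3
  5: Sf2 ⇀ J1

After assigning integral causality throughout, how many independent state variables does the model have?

3  (I1, I2, I3 all integral)

#0 |Sf1  (Sf1: flow source, stroke at near end)
#5 |Sf2  (source Sf2 imposes f)
#1 |I1  (I1 outputs flow p/I1)
#3 |I2  (prefer integral on I2)
#4 |I3  (I3: I, integral causality)
#2 |J1  (J1: last free bond brings effort in)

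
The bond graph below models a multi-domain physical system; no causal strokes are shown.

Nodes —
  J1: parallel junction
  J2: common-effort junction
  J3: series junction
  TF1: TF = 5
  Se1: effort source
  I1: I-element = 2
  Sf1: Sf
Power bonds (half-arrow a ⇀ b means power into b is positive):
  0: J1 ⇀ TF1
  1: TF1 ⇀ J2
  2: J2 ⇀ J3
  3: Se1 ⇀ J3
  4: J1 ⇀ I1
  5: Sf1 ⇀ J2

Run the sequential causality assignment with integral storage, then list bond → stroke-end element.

b0 |J1
b1 |TF1
b2 |J2
b3 |J3
b4 |I1
b5 |Sf1

β3 stroke at J3  (Se1 (Se) sets effort on bond)
β5 stroke at Sf1  (Sf1: flow source, stroke at near end)
β2 stroke at J2  (J3 needs exactly one f-in)
β1 stroke at TF1  (0-jn J2 has e-setter on 2)
β0 stroke at J1  (TF1 one-in-one-out from 1)
β4 stroke at I1  (0-jn J1 has e-setter on 0)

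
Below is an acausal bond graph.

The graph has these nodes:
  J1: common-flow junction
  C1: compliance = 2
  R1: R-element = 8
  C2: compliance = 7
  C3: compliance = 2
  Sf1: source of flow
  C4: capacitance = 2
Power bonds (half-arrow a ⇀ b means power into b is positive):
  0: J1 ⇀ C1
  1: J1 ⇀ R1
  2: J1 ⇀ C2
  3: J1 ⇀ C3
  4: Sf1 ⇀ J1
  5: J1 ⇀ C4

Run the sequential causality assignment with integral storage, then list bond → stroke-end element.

β0 stroke→J1
β1 stroke→J1
β2 stroke→J1
β3 stroke→J1
β4 stroke→Sf1
β5 stroke→J1

bond 4 stroke→Sf1  (Sf1: flow source, stroke at near end)
bond 0 stroke→J1  (J1 flow already set via bond 4)
bond 1 stroke→J1  (J1: bond 4 brought flow, rest push out)
bond 2 stroke→J1  (J1 flow already set via bond 4)
bond 3 stroke→J1  (J1 flow already set via bond 4)
bond 5 stroke→J1  (J1 flow already set via bond 4)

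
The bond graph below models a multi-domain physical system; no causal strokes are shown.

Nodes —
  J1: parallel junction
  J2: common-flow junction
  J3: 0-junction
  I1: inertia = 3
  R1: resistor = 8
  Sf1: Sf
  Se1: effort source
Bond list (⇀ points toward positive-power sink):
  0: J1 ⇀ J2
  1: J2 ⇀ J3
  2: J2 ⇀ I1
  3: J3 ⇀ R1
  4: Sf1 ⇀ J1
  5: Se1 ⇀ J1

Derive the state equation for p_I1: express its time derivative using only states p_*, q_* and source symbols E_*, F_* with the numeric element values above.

β4 |Sf1  (Sf1: flow source, stroke at near end)
β5 |J1  (Se1 fixes effort; stroke away)
β0 |J2  (common-e at J1 fixed by 5)
β2 |I1  (I1 integral (f out))
β1 |J2  (1-jn J2 has f-setter on 2)
β3 |J3  (only one effort-in slot at J3)

dp_I1/dt = E_Se1 - 8*p_I1/3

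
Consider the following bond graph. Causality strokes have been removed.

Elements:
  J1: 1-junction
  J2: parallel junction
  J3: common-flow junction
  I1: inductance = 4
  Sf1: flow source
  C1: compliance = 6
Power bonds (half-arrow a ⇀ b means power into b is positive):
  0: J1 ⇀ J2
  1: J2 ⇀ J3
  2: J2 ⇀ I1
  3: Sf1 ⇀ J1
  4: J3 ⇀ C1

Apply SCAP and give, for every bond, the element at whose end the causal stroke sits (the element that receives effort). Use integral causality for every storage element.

#0 |J1
#1 |J2
#2 |I1
#3 |Sf1
#4 |J3

β3 |Sf1  (Sf1 fixes flow; stroke at Sf1)
β0 |J1  (J1 flow already set via bond 3)
β2 |I1  (I1 integral (f out))
β1 |J2  (J2 needs exactly one e-in)
β4 |J3  (J3 flow already set via bond 1)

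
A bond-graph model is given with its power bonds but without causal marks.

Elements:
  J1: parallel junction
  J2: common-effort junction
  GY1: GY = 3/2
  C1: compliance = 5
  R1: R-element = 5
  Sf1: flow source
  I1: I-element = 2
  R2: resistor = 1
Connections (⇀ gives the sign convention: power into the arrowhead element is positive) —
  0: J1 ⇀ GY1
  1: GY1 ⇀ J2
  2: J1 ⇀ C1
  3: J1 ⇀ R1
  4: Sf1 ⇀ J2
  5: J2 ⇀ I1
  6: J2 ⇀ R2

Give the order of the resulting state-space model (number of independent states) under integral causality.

2  (C1, I1 all integral)

β4 →Sf1  (Sf1 fixes flow; stroke at Sf1)
β2 →J1  (prefer integral on C1)
β0 →GY1  (common-e at J1 fixed by 2)
β3 →R1  (J1 effort already set via bond 2)
β1 →GY1  (GY GY1: same side as bond 0)
β5 →I1  (I1 integral (f out))
β6 →J2  (J2: last free bond brings effort in)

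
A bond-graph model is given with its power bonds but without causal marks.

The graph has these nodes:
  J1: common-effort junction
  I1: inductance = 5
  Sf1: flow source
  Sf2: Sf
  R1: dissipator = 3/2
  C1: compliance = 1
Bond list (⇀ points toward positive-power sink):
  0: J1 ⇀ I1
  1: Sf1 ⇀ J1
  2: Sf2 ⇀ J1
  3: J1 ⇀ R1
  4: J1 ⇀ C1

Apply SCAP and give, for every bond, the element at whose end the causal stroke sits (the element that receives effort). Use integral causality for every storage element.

b0 |I1
b1 |Sf1
b2 |Sf2
b3 |R1
b4 |J1

b1 stroke→Sf1  (source Sf1 imposes f)
b2 stroke→Sf2  (Sf2 (Sf) sets flow on bond)
b0 stroke→I1  (I1 outputs flow p/I1)
b4 stroke→J1  (C1 integral (e out))
b3 stroke→R1  (J1: bond 4 brought effort, rest push out)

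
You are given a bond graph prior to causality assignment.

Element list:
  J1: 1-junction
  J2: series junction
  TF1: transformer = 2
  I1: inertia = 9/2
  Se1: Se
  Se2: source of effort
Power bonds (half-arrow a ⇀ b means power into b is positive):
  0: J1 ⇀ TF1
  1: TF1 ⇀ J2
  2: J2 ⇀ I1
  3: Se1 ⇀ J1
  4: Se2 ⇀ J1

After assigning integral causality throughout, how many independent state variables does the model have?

#3 stroke at J1  (Se1 (Se) sets effort on bond)
#4 stroke at J1  (Se2 fixes effort; stroke away)
#0 stroke at TF1  (J1: last free bond brings flow in)
#1 stroke at J2  (through TF1, causality passes straight; one stroke at TF1)
#2 stroke at I1  (only one flow-in slot at J2)

1  (I1 all integral)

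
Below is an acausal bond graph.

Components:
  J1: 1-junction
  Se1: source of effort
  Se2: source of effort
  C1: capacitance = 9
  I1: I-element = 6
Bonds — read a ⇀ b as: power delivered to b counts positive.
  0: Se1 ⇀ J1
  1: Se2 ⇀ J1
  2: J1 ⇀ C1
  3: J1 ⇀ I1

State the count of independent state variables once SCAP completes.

bond 0 →J1  (source Se1 imposes e)
bond 1 →J1  (source Se2 imposes e)
bond 2 →J1  (C1 outputs effort q/C1)
bond 3 →I1  (closing 1-jn rule on J1)

2  (C1, I1 all integral)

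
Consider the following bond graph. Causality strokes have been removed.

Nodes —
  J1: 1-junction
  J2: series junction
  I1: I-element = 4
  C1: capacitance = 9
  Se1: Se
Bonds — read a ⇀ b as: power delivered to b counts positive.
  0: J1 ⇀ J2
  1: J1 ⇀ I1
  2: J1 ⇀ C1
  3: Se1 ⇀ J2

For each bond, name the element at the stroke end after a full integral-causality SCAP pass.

#0 →J1
#1 →I1
#2 →J1
#3 →J2

bond 3 stroke→J2  (source Se1 imposes e)
bond 0 stroke→J1  (only one flow-in slot at J2)
bond 1 stroke→I1  (I1 integral (f out))
bond 2 stroke→J1  (1-jn J1 has f-setter on 1)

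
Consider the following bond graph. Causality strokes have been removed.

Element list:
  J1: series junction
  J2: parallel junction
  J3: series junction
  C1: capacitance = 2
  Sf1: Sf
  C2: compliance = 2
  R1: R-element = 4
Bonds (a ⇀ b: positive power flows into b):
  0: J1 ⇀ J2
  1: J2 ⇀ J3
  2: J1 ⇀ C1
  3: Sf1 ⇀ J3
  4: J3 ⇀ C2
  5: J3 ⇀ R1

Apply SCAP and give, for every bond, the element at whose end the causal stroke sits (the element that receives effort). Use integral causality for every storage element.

bond 3 stroke→Sf1  (Sf1 fixes flow; stroke at Sf1)
bond 1 stroke→J3  (common-f at J3 fixed by 3)
bond 4 stroke→J3  (J3 flow already set via bond 3)
bond 5 stroke→J3  (1-jn J3 has f-setter on 3)
bond 0 stroke→J2  (J2 needs exactly one e-in)
bond 2 stroke→J1  (J1: bond 0 brought flow, rest push out)

b0 stroke at J2
b1 stroke at J3
b2 stroke at J1
b3 stroke at Sf1
b4 stroke at J3
b5 stroke at J3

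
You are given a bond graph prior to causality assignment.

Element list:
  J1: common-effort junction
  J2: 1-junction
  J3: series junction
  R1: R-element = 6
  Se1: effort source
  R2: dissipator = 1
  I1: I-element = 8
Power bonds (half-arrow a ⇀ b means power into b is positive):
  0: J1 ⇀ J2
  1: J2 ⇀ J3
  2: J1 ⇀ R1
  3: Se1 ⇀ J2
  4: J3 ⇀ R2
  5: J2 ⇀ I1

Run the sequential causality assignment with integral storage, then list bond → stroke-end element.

bond 3 →J2  (Se1: effort source, stroke at far end)
bond 5 →I1  (I1: I, integral causality)
bond 0 →J2  (J2: bond 5 brought flow, rest push out)
bond 1 →J2  (J2: bond 5 brought flow, rest push out)
bond 4 →J3  (J3 flow already set via bond 1)
bond 2 →J1  (only one effort-in slot at J1)

β0 →J2
β1 →J2
β2 →J1
β3 →J2
β4 →J3
β5 →I1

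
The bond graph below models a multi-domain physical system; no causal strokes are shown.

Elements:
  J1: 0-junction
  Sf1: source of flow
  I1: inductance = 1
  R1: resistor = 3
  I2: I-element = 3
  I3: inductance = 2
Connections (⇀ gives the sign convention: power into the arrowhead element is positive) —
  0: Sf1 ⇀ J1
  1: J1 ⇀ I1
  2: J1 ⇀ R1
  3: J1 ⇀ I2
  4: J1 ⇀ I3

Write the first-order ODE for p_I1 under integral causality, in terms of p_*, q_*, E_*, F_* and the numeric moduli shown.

dp_I1/dt = 3*F_Sf1 - 3*p_I1 - p_I2 - 3*p_I3/2

#0 stroke at Sf1  (source Sf1 imposes f)
#1 stroke at I1  (I1 outputs flow p/I1)
#3 stroke at I2  (I2: I, integral causality)
#4 stroke at I3  (I3: I, integral causality)
#2 stroke at J1  (only one effort-in slot at J1)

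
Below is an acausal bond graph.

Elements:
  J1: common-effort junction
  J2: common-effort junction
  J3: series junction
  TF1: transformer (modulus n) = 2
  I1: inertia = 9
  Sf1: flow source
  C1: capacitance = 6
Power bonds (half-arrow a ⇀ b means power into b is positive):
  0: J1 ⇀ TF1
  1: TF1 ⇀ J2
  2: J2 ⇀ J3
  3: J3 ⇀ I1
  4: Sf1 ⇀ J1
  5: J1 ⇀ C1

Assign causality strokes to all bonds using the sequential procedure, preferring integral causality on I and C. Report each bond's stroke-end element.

β4 →Sf1  (source Sf1 imposes f)
β3 →I1  (I1 integral (f out))
β2 →J3  (common-f at J3 fixed by 3)
β1 →J2  (only one effort-in slot at J2)
β0 →TF1  (through TF1, causality passes straight; one stroke at TF1)
β5 →J1  (J1: last free bond brings effort in)

β0 stroke at TF1
β1 stroke at J2
β2 stroke at J3
β3 stroke at I1
β4 stroke at Sf1
β5 stroke at J1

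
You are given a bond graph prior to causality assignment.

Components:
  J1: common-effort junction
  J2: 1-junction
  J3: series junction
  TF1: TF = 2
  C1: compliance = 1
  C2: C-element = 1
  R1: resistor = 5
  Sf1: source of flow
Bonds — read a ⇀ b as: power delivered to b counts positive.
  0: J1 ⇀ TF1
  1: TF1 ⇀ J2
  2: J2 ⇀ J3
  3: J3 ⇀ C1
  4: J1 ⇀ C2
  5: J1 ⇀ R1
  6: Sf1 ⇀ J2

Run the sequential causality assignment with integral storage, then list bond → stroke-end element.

bond 0 stroke at TF1
bond 1 stroke at J2
bond 2 stroke at J2
bond 3 stroke at J3
bond 4 stroke at J1
bond 5 stroke at R1
bond 6 stroke at Sf1

bond 6 |Sf1  (Sf1 (Sf) sets flow on bond)
bond 1 |J2  (J2: bond 6 brought flow, rest push out)
bond 2 |J2  (common-f at J2 fixed by 6)
bond 3 |J3  (1-jn J3 has f-setter on 2)
bond 0 |TF1  (TF TF1: opposite of bond 1)
bond 4 |J1  (C2: C, integral causality)
bond 5 |R1  (J1: bond 4 brought effort, rest push out)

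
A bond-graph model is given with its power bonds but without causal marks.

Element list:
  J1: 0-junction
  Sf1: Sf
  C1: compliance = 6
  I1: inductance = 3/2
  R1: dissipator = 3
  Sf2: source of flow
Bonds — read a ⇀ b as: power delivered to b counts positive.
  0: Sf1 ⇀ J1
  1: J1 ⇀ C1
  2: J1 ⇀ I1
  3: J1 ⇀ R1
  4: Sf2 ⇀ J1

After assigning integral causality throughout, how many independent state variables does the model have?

2  (C1, I1 all integral)

#0 stroke at Sf1  (Sf1: flow source, stroke at near end)
#4 stroke at Sf2  (Sf2: flow source, stroke at near end)
#1 stroke at J1  (prefer integral on C1)
#2 stroke at I1  (common-e at J1 fixed by 1)
#3 stroke at R1  (common-e at J1 fixed by 1)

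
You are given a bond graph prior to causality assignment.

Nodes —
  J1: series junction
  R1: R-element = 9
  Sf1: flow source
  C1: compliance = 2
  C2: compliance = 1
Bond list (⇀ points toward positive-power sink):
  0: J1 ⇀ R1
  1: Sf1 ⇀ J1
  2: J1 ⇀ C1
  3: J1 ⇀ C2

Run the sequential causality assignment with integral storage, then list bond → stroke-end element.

β1 |Sf1  (Sf1 fixes flow; stroke at Sf1)
β0 |J1  (J1 flow already set via bond 1)
β2 |J1  (1-jn J1 has f-setter on 1)
β3 |J1  (J1: bond 1 brought flow, rest push out)

#0 →J1
#1 →Sf1
#2 →J1
#3 →J1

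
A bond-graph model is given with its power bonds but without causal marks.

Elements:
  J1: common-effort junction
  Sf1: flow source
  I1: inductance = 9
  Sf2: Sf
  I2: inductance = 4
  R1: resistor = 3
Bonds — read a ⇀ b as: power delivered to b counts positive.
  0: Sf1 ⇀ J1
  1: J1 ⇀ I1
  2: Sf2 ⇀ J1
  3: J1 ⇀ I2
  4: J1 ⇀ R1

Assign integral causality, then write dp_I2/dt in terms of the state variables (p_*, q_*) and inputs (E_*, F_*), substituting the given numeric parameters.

b0 stroke→Sf1  (Sf1: flow source, stroke at near end)
b2 stroke→Sf2  (Sf2 fixes flow; stroke at Sf2)
b1 stroke→I1  (I1 outputs flow p/I1)
b3 stroke→I2  (I2: I, integral causality)
b4 stroke→J1  (J1 needs exactly one e-in)

dp_I2/dt = 3*F_Sf1 + 3*F_Sf2 - p_I1/3 - 3*p_I2/4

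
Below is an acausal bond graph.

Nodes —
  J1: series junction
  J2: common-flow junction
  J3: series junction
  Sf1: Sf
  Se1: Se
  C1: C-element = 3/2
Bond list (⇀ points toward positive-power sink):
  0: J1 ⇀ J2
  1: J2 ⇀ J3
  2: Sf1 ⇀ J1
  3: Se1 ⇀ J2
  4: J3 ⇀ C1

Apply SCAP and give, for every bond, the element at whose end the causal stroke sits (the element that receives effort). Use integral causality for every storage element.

#2 |Sf1  (Sf1 (Sf) sets flow on bond)
#3 |J2  (Se1 (Se) sets effort on bond)
#0 |J1  (common-f at J1 fixed by 2)
#1 |J2  (J2 flow already set via bond 0)
#4 |J3  (J3 flow already set via bond 1)

#0 stroke→J1
#1 stroke→J2
#2 stroke→Sf1
#3 stroke→J2
#4 stroke→J3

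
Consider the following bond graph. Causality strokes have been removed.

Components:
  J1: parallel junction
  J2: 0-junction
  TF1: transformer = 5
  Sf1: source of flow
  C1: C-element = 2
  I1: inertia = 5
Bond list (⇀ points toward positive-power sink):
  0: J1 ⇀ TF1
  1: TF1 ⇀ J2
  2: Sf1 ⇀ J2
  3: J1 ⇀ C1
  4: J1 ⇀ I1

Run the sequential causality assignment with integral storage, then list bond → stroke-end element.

#2 →Sf1  (Sf1: flow source, stroke at near end)
#1 →J2  (only one effort-in slot at J2)
#0 →TF1  (TF TF1: opposite of bond 1)
#3 →J1  (C1 integral (e out))
#4 →I1  (J1 effort already set via bond 3)

b0 |TF1
b1 |J2
b2 |Sf1
b3 |J1
b4 |I1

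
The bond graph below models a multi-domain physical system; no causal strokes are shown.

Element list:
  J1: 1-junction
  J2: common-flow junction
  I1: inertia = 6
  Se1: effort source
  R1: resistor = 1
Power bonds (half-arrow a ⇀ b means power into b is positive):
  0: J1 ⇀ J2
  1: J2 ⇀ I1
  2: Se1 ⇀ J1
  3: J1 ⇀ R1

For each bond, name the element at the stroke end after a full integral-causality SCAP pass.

bond 2 stroke at J1  (Se1 fixes effort; stroke away)
bond 1 stroke at I1  (prefer integral on I1)
bond 0 stroke at J2  (1-jn J2 has f-setter on 1)
bond 3 stroke at J1  (J1 flow already set via bond 0)

β0 |J2
β1 |I1
β2 |J1
β3 |J1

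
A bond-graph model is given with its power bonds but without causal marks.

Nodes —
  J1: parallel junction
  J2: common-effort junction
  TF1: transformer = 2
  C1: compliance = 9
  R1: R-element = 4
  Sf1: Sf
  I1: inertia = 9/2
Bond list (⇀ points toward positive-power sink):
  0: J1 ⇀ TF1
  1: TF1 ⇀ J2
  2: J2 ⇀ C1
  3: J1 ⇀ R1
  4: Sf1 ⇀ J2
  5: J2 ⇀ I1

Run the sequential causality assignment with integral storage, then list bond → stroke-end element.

bond 4 |Sf1  (source Sf1 imposes f)
bond 2 |J2  (C1 outputs effort q/C1)
bond 1 |TF1  (J2 effort already set via bond 2)
bond 5 |I1  (common-e at J2 fixed by 2)
bond 0 |J1  (TF TF1: opposite of bond 1)
bond 3 |R1  (0-jn J1 has e-setter on 0)

b0 |J1
b1 |TF1
b2 |J2
b3 |R1
b4 |Sf1
b5 |I1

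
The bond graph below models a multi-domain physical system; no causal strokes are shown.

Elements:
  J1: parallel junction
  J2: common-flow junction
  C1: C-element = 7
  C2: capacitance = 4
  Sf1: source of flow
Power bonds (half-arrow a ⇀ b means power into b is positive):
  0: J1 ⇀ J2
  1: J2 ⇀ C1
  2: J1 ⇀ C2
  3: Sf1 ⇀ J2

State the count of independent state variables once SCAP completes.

b3 |Sf1  (Sf1 (Sf) sets flow on bond)
b0 |J2  (J2 flow already set via bond 3)
b1 |J2  (J2 flow already set via bond 3)
b2 |J1  (J1: last free bond brings effort in)

2  (C1, C2 all integral)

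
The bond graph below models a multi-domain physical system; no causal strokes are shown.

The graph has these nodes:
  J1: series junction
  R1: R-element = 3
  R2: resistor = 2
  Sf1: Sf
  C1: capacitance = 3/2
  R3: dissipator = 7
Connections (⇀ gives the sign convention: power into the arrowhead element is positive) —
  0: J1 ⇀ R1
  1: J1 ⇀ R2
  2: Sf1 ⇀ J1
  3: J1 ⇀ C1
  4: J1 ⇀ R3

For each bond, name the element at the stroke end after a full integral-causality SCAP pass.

bond 2 |Sf1  (source Sf1 imposes f)
bond 0 |J1  (1-jn J1 has f-setter on 2)
bond 1 |J1  (J1 flow already set via bond 2)
bond 3 |J1  (J1: bond 2 brought flow, rest push out)
bond 4 |J1  (J1: bond 2 brought flow, rest push out)

b0 stroke→J1
b1 stroke→J1
b2 stroke→Sf1
b3 stroke→J1
b4 stroke→J1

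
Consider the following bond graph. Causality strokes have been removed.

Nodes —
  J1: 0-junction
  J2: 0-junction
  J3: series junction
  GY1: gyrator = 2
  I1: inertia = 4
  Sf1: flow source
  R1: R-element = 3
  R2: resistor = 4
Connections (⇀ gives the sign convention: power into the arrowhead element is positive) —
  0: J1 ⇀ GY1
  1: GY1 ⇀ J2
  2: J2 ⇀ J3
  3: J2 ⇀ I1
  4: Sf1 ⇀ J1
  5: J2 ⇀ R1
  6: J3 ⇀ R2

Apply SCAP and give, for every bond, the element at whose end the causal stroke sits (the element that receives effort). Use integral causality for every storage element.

bond 0 stroke at J1
bond 1 stroke at J2
bond 2 stroke at J3
bond 3 stroke at I1
bond 4 stroke at Sf1
bond 5 stroke at R1
bond 6 stroke at R2

bond 4 →Sf1  (source Sf1 imposes f)
bond 0 →J1  (J1 needs exactly one e-in)
bond 1 →J2  (GY1 both-in/both-out from 0)
bond 2 →J3  (0-jn J2 has e-setter on 1)
bond 3 →I1  (common-e at J2 fixed by 1)
bond 5 →R1  (J2 effort already set via bond 1)
bond 6 →R2  (closing 1-jn rule on J3)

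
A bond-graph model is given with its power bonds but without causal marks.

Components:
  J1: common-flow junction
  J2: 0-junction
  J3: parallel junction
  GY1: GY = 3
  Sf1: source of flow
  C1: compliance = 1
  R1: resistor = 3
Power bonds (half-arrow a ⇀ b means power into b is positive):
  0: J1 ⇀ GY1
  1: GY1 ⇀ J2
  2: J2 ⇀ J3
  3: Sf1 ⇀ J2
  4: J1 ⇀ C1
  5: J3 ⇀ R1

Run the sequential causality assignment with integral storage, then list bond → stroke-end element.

bond 3 stroke at Sf1  (source Sf1 imposes f)
bond 4 stroke at J1  (C1: C, integral causality)
bond 0 stroke at GY1  (closing 1-jn rule on J1)
bond 1 stroke at GY1  (through GY1, causality inverts; strokes same side of GY1)
bond 2 stroke at J2  (J2: last free bond brings effort in)
bond 5 stroke at J3  (J3: last free bond brings effort in)

#0 |GY1
#1 |GY1
#2 |J2
#3 |Sf1
#4 |J1
#5 |J3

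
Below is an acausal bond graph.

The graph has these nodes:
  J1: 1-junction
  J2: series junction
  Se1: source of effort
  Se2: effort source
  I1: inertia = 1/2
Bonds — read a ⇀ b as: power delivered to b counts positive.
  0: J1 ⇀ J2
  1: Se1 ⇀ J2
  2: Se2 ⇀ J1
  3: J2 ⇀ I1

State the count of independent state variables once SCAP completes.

b1 →J2  (Se1: effort source, stroke at far end)
b2 →J1  (Se2 fixes effort; stroke away)
b0 →J2  (J1 needs exactly one f-in)
b3 →I1  (closing 1-jn rule on J2)

1  (I1 all integral)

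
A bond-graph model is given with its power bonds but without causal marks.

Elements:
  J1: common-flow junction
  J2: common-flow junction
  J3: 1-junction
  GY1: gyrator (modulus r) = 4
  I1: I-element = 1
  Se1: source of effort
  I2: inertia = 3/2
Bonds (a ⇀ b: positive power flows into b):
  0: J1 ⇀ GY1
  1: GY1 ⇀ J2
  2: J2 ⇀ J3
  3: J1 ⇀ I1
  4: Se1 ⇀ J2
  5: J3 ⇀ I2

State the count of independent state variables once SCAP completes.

bond 4 →J2  (source Se1 imposes e)
bond 3 →I1  (prefer integral on I1)
bond 0 →J1  (J1 flow already set via bond 3)
bond 1 →J2  (through GY1, causality inverts; strokes same side of GY1)
bond 2 →J3  (closing 1-jn rule on J2)
bond 5 →I2  (J3 needs exactly one f-in)

2  (I1, I2 all integral)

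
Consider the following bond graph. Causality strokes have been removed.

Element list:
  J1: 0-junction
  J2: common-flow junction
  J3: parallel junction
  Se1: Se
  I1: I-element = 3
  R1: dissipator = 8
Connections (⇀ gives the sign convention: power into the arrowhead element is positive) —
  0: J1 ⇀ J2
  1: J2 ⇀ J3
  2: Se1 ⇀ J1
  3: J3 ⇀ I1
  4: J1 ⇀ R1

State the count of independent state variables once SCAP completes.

1  (I1 all integral)

bond 2 stroke at J1  (Se1 (Se) sets effort on bond)
bond 0 stroke at J2  (common-e at J1 fixed by 2)
bond 4 stroke at R1  (J1: bond 2 brought effort, rest push out)
bond 1 stroke at J3  (J2 needs exactly one f-in)
bond 3 stroke at I1  (J3 effort already set via bond 1)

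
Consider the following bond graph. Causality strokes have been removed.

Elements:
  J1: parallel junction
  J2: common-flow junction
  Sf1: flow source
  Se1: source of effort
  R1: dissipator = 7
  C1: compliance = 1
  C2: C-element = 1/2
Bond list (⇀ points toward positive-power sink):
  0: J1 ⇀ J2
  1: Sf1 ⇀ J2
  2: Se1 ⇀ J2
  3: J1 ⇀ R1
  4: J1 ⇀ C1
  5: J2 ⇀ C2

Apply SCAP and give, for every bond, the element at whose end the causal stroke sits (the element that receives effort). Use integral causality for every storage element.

bond 0 stroke at J2
bond 1 stroke at Sf1
bond 2 stroke at J2
bond 3 stroke at R1
bond 4 stroke at J1
bond 5 stroke at J2

b1 |Sf1  (source Sf1 imposes f)
b2 |J2  (Se1 (Se) sets effort on bond)
b0 |J2  (common-f at J2 fixed by 1)
b5 |J2  (common-f at J2 fixed by 1)
b4 |J1  (prefer integral on C1)
b3 |R1  (J1 effort already set via bond 4)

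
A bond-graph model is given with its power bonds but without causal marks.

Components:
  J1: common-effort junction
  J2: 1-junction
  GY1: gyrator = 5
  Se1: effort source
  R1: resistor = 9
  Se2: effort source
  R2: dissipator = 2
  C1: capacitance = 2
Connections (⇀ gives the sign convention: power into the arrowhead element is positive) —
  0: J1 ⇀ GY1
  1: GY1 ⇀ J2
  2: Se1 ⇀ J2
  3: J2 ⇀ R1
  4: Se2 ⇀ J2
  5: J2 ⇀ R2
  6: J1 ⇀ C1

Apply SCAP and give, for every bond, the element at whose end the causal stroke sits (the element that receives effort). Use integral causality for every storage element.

β2 →J2  (Se1 fixes effort; stroke away)
β4 →J2  (source Se2 imposes e)
β6 →J1  (C1 outputs effort q/C1)
β0 →GY1  (0-jn J1 has e-setter on 6)
β1 →GY1  (GY1: gyrator matches bond 0)
β3 →J2  (common-f at J2 fixed by 1)
β5 →J2  (common-f at J2 fixed by 1)

β0 stroke→GY1
β1 stroke→GY1
β2 stroke→J2
β3 stroke→J2
β4 stroke→J2
β5 stroke→J2
β6 stroke→J1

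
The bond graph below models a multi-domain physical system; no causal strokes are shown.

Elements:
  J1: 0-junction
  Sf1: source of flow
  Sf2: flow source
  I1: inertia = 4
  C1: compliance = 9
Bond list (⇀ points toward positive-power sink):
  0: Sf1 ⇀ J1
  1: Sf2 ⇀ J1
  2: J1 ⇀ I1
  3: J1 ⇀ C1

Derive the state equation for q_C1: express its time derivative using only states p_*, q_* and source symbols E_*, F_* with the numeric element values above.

dq_C1/dt = F_Sf1 + F_Sf2 - p_I1/4

bond 0 stroke→Sf1  (Sf1 fixes flow; stroke at Sf1)
bond 1 stroke→Sf2  (Sf2: flow source, stroke at near end)
bond 2 stroke→I1  (prefer integral on I1)
bond 3 stroke→J1  (J1 needs exactly one e-in)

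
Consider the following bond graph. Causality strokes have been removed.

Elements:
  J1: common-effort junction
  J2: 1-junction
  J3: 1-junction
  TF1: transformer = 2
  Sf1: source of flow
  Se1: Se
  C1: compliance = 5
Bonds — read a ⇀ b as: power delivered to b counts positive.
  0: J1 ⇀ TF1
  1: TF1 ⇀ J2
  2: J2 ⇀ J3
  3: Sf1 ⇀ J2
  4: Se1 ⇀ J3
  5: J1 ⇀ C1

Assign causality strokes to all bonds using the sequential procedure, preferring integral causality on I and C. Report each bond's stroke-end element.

b3 |Sf1  (Sf1 (Sf) sets flow on bond)
b4 |J3  (source Se1 imposes e)
b1 |J2  (J2 flow already set via bond 3)
b2 |J2  (J2: bond 3 brought flow, rest push out)
b0 |TF1  (TF1: transformer flips bond 1)
b5 |J1  (closing 0-jn rule on J1)

β0 stroke at TF1
β1 stroke at J2
β2 stroke at J2
β3 stroke at Sf1
β4 stroke at J3
β5 stroke at J1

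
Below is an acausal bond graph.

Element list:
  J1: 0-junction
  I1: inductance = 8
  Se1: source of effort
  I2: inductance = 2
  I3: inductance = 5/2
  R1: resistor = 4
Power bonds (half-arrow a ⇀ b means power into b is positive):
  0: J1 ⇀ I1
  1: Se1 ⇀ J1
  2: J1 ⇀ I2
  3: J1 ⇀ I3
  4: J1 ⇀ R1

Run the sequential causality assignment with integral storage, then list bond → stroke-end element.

#1 |J1  (Se1 fixes effort; stroke away)
#0 |I1  (0-jn J1 has e-setter on 1)
#2 |I2  (J1 effort already set via bond 1)
#3 |I3  (J1 effort already set via bond 1)
#4 |R1  (common-e at J1 fixed by 1)

b0 |I1
b1 |J1
b2 |I2
b3 |I3
b4 |R1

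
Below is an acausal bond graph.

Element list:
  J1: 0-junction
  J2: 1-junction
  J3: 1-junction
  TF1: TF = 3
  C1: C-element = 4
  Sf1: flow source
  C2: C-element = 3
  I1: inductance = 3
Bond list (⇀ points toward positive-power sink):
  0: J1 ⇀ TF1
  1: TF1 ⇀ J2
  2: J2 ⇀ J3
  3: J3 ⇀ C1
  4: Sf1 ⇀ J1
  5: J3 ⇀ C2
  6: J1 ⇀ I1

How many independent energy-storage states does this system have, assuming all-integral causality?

3  (C1, C2, I1 all integral)

bond 4 →Sf1  (Sf1: flow source, stroke at near end)
bond 3 →J3  (C1 integral (e out))
bond 5 →J3  (C2: C, integral causality)
bond 2 →J2  (J3 needs exactly one f-in)
bond 1 →TF1  (J2: last free bond brings flow in)
bond 0 →J1  (through TF1, causality passes straight; one stroke at TF1)
bond 6 →I1  (J1 effort already set via bond 0)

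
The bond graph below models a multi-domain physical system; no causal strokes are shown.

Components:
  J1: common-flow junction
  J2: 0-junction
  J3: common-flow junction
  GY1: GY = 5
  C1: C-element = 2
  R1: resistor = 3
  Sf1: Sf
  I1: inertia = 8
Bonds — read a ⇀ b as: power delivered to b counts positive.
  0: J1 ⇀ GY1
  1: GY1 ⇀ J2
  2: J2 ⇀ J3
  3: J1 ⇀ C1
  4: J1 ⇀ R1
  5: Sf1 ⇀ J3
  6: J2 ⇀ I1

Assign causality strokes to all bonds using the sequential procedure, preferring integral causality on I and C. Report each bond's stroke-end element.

b5 stroke→Sf1  (Sf1 (Sf) sets flow on bond)
b2 stroke→J3  (J3 flow already set via bond 5)
b3 stroke→J1  (C1 integral (e out))
b6 stroke→I1  (prefer integral on I1)
b1 stroke→J2  (closing 0-jn rule on J2)
b0 stroke→J1  (GY1 both-in/both-out from 1)
b4 stroke→R1  (J1: last free bond brings flow in)

#0 |J1
#1 |J2
#2 |J3
#3 |J1
#4 |R1
#5 |Sf1
#6 |I1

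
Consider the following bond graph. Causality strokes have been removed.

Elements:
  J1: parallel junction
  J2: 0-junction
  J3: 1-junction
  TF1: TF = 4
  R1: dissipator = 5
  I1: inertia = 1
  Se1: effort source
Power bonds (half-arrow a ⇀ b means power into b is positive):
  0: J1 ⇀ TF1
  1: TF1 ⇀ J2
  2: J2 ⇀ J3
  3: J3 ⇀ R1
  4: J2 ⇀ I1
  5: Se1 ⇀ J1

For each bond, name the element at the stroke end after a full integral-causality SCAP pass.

bond 5 →J1  (Se1 fixes effort; stroke away)
bond 0 →TF1  (J1 effort already set via bond 5)
bond 1 →J2  (TF1 one-in-one-out from 0)
bond 2 →J3  (J2: bond 1 brought effort, rest push out)
bond 4 →I1  (common-e at J2 fixed by 1)
bond 3 →R1  (J3: last free bond brings flow in)

bond 0 stroke at TF1
bond 1 stroke at J2
bond 2 stroke at J3
bond 3 stroke at R1
bond 4 stroke at I1
bond 5 stroke at J1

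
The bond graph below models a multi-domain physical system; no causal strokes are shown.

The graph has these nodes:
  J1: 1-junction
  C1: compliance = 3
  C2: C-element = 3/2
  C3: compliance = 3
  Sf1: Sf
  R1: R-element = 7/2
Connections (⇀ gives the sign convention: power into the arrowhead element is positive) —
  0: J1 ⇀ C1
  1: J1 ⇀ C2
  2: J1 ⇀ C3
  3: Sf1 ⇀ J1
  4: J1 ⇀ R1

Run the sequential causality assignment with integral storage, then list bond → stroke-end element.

bond 0 stroke at J1
bond 1 stroke at J1
bond 2 stroke at J1
bond 3 stroke at Sf1
bond 4 stroke at J1

#3 →Sf1  (Sf1: flow source, stroke at near end)
#0 →J1  (1-jn J1 has f-setter on 3)
#1 →J1  (1-jn J1 has f-setter on 3)
#2 →J1  (1-jn J1 has f-setter on 3)
#4 →J1  (J1 flow already set via bond 3)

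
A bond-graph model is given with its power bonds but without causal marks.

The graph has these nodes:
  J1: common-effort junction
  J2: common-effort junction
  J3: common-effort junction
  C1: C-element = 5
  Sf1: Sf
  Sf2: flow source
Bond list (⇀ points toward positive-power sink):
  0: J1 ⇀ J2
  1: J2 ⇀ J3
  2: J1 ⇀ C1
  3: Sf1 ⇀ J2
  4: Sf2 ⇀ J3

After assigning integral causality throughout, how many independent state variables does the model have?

β3 stroke→Sf1  (source Sf1 imposes f)
β4 stroke→Sf2  (source Sf2 imposes f)
β1 stroke→J3  (closing 0-jn rule on J3)
β0 stroke→J2  (J2: last free bond brings effort in)
β2 stroke→J1  (only one effort-in slot at J1)

1  (C1 all integral)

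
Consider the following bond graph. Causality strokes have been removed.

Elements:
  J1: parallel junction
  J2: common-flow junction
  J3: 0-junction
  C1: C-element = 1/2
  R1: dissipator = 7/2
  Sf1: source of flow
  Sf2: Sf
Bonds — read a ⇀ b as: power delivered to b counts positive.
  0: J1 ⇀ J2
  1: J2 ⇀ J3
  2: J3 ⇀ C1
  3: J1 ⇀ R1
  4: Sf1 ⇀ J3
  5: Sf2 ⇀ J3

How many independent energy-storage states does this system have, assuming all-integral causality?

bond 4 →Sf1  (source Sf1 imposes f)
bond 5 →Sf2  (Sf2 fixes flow; stroke at Sf2)
bond 2 →J3  (prefer integral on C1)
bond 1 →J2  (J3: bond 2 brought effort, rest push out)
bond 0 →J1  (J2: last free bond brings flow in)
bond 3 →R1  (J1: bond 0 brought effort, rest push out)

1  (C1 all integral)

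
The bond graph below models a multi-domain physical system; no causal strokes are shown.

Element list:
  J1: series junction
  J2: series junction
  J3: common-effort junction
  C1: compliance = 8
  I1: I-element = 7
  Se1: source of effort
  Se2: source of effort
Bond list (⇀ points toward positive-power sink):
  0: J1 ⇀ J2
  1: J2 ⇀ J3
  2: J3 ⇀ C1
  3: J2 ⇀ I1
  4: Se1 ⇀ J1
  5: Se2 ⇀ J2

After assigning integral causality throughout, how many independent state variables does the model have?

bond 4 →J1  (Se1 fixes effort; stroke away)
bond 5 →J2  (Se2 fixes effort; stroke away)
bond 0 →J2  (J1: last free bond brings flow in)
bond 2 →J3  (C1 integral (e out))
bond 1 →J2  (J3: bond 2 brought effort, rest push out)
bond 3 →I1  (J2 needs exactly one f-in)

2  (C1, I1 all integral)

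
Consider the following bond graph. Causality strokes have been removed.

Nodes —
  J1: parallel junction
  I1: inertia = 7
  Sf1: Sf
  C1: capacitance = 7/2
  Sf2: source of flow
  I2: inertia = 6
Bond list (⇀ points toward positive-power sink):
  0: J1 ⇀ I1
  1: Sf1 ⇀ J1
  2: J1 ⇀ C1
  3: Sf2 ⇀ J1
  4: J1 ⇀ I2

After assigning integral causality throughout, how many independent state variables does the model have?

3  (C1, I1, I2 all integral)

b1 |Sf1  (source Sf1 imposes f)
b3 |Sf2  (Sf2 (Sf) sets flow on bond)
b0 |I1  (I1 integral (f out))
b2 |J1  (C1 outputs effort q/C1)
b4 |I2  (J1 effort already set via bond 2)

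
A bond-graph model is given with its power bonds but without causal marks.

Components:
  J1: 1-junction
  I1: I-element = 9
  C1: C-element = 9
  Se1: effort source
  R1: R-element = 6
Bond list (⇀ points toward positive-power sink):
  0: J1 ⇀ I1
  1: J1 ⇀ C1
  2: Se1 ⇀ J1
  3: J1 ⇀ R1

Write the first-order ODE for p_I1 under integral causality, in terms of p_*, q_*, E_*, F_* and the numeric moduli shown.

dp_I1/dt = E_Se1 - 2*p_I1/3 - q_C1/9

β2 stroke at J1  (source Se1 imposes e)
β0 stroke at I1  (prefer integral on I1)
β1 stroke at J1  (common-f at J1 fixed by 0)
β3 stroke at J1  (1-jn J1 has f-setter on 0)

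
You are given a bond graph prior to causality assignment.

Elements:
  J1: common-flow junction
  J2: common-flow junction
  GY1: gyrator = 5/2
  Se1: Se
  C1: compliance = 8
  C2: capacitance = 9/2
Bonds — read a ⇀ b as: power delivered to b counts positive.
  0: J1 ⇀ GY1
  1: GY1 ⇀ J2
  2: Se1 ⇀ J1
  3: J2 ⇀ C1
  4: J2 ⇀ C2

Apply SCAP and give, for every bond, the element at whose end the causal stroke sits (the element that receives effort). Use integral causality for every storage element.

#0 stroke→GY1
#1 stroke→GY1
#2 stroke→J1
#3 stroke→J2
#4 stroke→J2

b2 |J1  (Se1 (Se) sets effort on bond)
b0 |GY1  (J1 needs exactly one f-in)
b1 |GY1  (GY1 both-in/both-out from 0)
b3 |J2  (J2 flow already set via bond 1)
b4 |J2  (common-f at J2 fixed by 1)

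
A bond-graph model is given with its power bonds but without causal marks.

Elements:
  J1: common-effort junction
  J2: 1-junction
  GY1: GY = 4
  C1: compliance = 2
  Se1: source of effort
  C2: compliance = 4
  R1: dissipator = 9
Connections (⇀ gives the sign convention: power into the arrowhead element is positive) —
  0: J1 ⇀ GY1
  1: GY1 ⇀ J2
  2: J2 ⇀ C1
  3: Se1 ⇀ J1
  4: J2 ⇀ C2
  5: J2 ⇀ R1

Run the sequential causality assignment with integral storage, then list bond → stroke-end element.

b3 stroke at J1  (Se1: effort source, stroke at far end)
b0 stroke at GY1  (J1 effort already set via bond 3)
b1 stroke at GY1  (GY1 both-in/both-out from 0)
b2 stroke at J2  (J2: bond 1 brought flow, rest push out)
b4 stroke at J2  (J2: bond 1 brought flow, rest push out)
b5 stroke at J2  (1-jn J2 has f-setter on 1)

bond 0 stroke→GY1
bond 1 stroke→GY1
bond 2 stroke→J2
bond 3 stroke→J1
bond 4 stroke→J2
bond 5 stroke→J2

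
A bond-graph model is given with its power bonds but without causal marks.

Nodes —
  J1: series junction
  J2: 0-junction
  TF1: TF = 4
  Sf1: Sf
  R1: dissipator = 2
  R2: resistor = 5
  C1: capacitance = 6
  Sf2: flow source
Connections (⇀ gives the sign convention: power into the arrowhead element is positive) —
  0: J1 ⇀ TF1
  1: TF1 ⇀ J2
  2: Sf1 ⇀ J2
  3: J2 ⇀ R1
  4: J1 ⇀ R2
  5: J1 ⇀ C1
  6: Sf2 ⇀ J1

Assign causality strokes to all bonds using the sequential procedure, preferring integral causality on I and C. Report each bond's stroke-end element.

bond 2 stroke at Sf1  (Sf1 fixes flow; stroke at Sf1)
bond 6 stroke at Sf2  (Sf2: flow source, stroke at near end)
bond 0 stroke at J1  (J1 flow already set via bond 6)
bond 4 stroke at J1  (1-jn J1 has f-setter on 6)
bond 5 stroke at J1  (common-f at J1 fixed by 6)
bond 1 stroke at TF1  (through TF1, causality passes straight; one stroke at TF1)
bond 3 stroke at J2  (J2 needs exactly one e-in)

β0 stroke→J1
β1 stroke→TF1
β2 stroke→Sf1
β3 stroke→J2
β4 stroke→J1
β5 stroke→J1
β6 stroke→Sf2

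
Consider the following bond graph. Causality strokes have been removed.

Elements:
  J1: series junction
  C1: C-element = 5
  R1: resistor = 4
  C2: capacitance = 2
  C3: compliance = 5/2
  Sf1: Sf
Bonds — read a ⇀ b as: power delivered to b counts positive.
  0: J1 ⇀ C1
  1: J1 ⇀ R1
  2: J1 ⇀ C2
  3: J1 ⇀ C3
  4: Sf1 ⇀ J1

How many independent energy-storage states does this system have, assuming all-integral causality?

3  (C1, C2, C3 all integral)

β4 →Sf1  (source Sf1 imposes f)
β0 →J1  (J1: bond 4 brought flow, rest push out)
β1 →J1  (J1 flow already set via bond 4)
β2 →J1  (1-jn J1 has f-setter on 4)
β3 →J1  (common-f at J1 fixed by 4)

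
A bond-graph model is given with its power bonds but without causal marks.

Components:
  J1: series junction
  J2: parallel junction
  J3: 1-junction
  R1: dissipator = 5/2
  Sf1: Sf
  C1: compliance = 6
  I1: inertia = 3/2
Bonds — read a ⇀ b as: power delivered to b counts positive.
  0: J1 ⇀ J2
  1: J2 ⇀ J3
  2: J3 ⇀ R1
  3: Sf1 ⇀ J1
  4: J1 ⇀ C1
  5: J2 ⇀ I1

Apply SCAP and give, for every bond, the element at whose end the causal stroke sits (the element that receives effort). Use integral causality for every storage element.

b0 stroke→J1
b1 stroke→J2
b2 stroke→J3
b3 stroke→Sf1
b4 stroke→J1
b5 stroke→I1

#3 stroke→Sf1  (source Sf1 imposes f)
#0 stroke→J1  (1-jn J1 has f-setter on 3)
#4 stroke→J1  (J1 flow already set via bond 3)
#5 stroke→I1  (I1 integral (f out))
#1 stroke→J2  (J2 needs exactly one e-in)
#2 stroke→J3  (common-f at J3 fixed by 1)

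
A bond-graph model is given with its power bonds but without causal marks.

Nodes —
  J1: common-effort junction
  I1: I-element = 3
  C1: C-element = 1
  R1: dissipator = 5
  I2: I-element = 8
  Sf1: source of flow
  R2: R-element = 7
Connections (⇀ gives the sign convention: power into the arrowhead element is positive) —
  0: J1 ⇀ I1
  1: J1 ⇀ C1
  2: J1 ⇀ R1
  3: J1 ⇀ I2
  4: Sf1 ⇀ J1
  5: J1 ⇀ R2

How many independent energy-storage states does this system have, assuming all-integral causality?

#4 →Sf1  (Sf1: flow source, stroke at near end)
#0 →I1  (I1 outputs flow p/I1)
#1 →J1  (prefer integral on C1)
#2 →R1  (J1: bond 1 brought effort, rest push out)
#3 →I2  (common-e at J1 fixed by 1)
#5 →R2  (J1: bond 1 brought effort, rest push out)

3  (C1, I1, I2 all integral)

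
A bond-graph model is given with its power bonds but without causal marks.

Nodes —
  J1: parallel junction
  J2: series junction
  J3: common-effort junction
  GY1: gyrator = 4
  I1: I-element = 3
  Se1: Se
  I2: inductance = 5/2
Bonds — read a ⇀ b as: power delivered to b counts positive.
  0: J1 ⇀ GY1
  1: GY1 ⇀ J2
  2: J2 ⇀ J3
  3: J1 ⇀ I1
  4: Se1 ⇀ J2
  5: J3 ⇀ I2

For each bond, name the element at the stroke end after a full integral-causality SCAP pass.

bond 0 stroke→J1
bond 1 stroke→J2
bond 2 stroke→J3
bond 3 stroke→I1
bond 4 stroke→J2
bond 5 stroke→I2

#4 |J2  (source Se1 imposes e)
#3 |I1  (I1 outputs flow p/I1)
#0 |J1  (only one effort-in slot at J1)
#1 |J2  (GY GY1: same side as bond 0)
#2 |J3  (only one flow-in slot at J2)
#5 |I2  (common-e at J3 fixed by 2)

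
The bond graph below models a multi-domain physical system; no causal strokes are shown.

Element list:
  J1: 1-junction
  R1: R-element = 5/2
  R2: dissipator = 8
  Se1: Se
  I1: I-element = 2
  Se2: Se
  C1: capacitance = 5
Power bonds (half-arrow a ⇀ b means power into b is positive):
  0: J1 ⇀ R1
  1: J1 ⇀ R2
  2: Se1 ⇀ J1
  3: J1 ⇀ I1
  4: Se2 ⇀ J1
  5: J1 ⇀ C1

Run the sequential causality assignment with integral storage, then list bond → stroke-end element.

β0 →J1
β1 →J1
β2 →J1
β3 →I1
β4 →J1
β5 →J1

β2 →J1  (Se1 (Se) sets effort on bond)
β4 →J1  (Se2 (Se) sets effort on bond)
β3 →I1  (prefer integral on I1)
β0 →J1  (J1: bond 3 brought flow, rest push out)
β1 →J1  (J1: bond 3 brought flow, rest push out)
β5 →J1  (J1 flow already set via bond 3)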